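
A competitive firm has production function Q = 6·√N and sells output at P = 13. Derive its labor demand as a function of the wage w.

N(w) = 1521/w²

MP_N = (1/2)·6·N^(-1/2) = 3·N^(-1/2).
Setting P·MP_N = w: 39·N^(-1/2) = w.
Solving for N: N^(-1/2) = w/39, so N = (39/w)^(2).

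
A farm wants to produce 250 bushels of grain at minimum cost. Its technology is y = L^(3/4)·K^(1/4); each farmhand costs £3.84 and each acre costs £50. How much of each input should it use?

L* = 625, K* = 16

Cost minimization requires the marginal rate of technical substitution to equal the input-price ratio: MP_L/MP_K = w/r.
Here MP_L/MP_K = (3/4)·(K/L)/(1/4) = 3·(K/L). Setting this equal to 3.84/50 = 0.0768 gives K = 0.0256L.
Substituting into y = 250: L^(3/4)·(0.0256L)^(1/4) = 250.
Solving, L = 625 and K = 16.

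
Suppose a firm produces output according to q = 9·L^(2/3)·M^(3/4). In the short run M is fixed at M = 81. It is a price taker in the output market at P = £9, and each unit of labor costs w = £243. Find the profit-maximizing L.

With M = 81, MP_L = (2/3)·9·L^(-1/3)·81^(3/4) = 162·L^(-1/3).
Profit maximization for a price taker requires P·MP_L = w: 9·162·L^(-1/3) = 243.
So L^(-1/3) = 1/6, which gives L = 216.

L* = 216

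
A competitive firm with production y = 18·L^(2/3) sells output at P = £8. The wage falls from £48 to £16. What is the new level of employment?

From P·MP_L = w with MP_L = 12·L^(-1/3), the labor demand is L(w) = (96/w)^(3).
At w = 48: L = 8. At w = 16: L = 216.

L* = 216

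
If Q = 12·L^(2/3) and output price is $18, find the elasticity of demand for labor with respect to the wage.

ε = -3

MP_L = (2/3)·12·L^(-1/3), so P·MP_L = w gives 144·L^(-1/3) = w.
Solving, L(w) = (144/w)^(3). This is a constant-elasticity form: L ∝ w^(−3), so ε = −3.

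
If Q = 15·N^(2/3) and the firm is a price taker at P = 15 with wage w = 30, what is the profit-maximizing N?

MP_N = (2/3)·15·N^(-1/3) = 10·N^(-1/3).
Profit maximization for a price taker requires P·MP_N = w: 15·10·N^(-1/3) = 30.
So N^(-1/3) = 0.2, which gives N = 125.

N* = 125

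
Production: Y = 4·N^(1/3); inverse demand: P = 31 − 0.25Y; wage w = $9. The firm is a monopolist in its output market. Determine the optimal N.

Marginal revenue from the inverse demand is MR = 31 − 0.5Y.
The marginal product is MP_N = (4/3)·N^(-2/3).
A monopolist hires until marginal revenue product equals the wage: MR·MP_N = w.
At N, Y = 4·N^(1/3). Substituting and solving: (31 − 2·N^(1/3))·(4/3)·N^(-2/3) = 9 gives N = 8.

N* = 8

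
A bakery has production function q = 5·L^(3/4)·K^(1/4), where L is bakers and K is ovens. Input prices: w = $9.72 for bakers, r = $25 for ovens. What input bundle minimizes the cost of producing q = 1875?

L* = 625, K* = 81

Cost minimization requires the marginal rate of technical substitution to equal the input-price ratio: MP_L/MP_K = w/r.
Here MP_L/MP_K = (3/4)·(K/L)/(1/4) = 3·(K/L). Setting this equal to 9.72/25 = 0.3888 gives K = 0.1296L.
Substituting into q = 1875: 5·L^(3/4)·(0.1296L)^(1/4) = 1875.
Solving, L = 625 and K = 81.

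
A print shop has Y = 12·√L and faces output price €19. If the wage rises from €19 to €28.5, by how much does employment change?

ΔL = -20

From P·MP_L = w with MP_L = 6·L^(-1/2), the labor demand is L(w) = (114/w)^(2).
At w = 19: L = 36. At w = 28.5: L = 16.
ΔL = 16 − 36 = -20.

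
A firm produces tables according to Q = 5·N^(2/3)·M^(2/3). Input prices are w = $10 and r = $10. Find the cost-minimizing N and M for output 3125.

N* = 125, M* = 125

Cost minimization requires the marginal rate of technical substitution to equal the input-price ratio: MP_N/MP_M = w/r.
Here MP_N/MP_M = (2/3)·(M/N)/(2/3) = (M/N). Setting this equal to 10/10 = 1 gives M = N.
Substituting into Q = 3125: 5·N^(2/3)·(N)^(2/3) = 3125.
Solving, N = 125 and M = 125.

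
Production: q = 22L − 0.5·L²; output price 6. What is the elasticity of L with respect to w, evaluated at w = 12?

ε = -0.1

From P·MP_L = w with MP_L = 22 − L, labor demand is L(w) = 22 − w/6.
dL/dw = −1/(6) = -1/6.
At w = 12, L = 20, so ε = (dL/dw)·(w/L) = (-1/6)·(12/20) = -0.1.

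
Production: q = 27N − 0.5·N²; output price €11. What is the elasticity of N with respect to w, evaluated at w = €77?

ε = -0.35

From P·MP_N = w with MP_N = 27 − N, labor demand is N(w) = 27 − w/11.
dN/dw = −1/(11) = -1/11.
At w = 77, N = 20, so ε = (dN/dw)·(w/N) = (-1/11)·(77/20) = -0.35.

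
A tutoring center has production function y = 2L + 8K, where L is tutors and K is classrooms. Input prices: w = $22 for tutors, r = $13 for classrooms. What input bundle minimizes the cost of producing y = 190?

L* = 0, K* = 23.75

The inputs are perfect substitutes, so the firm uses whichever has the lower cost per unit of output.
Cost per unit of output via L is w/2 = 11; via K it is r/8 = 1.625. K is cheaper.
Producing y = 190 with K alone: L = 0, K = 23.75.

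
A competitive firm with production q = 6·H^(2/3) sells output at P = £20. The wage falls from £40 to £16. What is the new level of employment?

H* = 125

From P·MP_H = w with MP_H = 4·H^(-1/3), the labor demand is H(w) = (80/w)^(3).
At w = 40: H = 8. At w = 16: H = 125.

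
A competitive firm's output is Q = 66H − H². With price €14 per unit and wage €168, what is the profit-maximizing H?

H* = 27

The marginal product of H is MP_H = 66 − 2H.
A price-taking firm hires until the value of the marginal product equals the wage: P·MP_H = w, so 14·(66 − 2H) = 168.
Then 66 − 2H = 12, giving H = 27.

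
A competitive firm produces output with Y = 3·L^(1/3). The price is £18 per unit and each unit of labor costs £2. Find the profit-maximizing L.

L* = 27

MP_L = (1/3)·3·L^(-2/3) = L^(-2/3).
Profit maximization for a price taker requires P·MP_L = w: 18·L^(-2/3) = 2.
So L^(-2/3) = 1/9, which gives L = 27.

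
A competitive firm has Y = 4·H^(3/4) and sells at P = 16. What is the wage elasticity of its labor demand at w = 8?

MP_H = (3/4)·4·H^(-1/4), so P·MP_H = w gives 48·H^(-1/4) = w.
Solving, H(w) = (48/w)^(4). This is a constant-elasticity form: H ∝ w^(−4), so ε = −4.

ε = -4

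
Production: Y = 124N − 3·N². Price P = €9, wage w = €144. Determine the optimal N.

N* = 18

The marginal product of N is MP_N = 124 − 6N.
A price-taking firm hires until the value of the marginal product equals the wage: P·MP_N = w, so 9·(124 − 6N) = 144.
Then 124 − 6N = 16, giving N = 18.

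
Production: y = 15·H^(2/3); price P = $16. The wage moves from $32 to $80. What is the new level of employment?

H* = 8

From P·MP_H = w with MP_H = 10·H^(-1/3), the labor demand is H(w) = (160/w)^(3).
At w = 32: H = 125. At w = 80: H = 8.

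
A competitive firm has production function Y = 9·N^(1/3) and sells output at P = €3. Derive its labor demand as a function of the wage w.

N(w) = (9/w)^(3/2)

MP_N = (1/3)·9·N^(-2/3) = 3·N^(-2/3).
Setting P·MP_N = w: 9·N^(-2/3) = w.
Solving for N: N^(-2/3) = w/9, so N = (9/w)^(3/2).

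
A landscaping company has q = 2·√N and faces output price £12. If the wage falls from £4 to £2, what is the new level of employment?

N* = 36

From P·MP_N = w with MP_N = N^(-1/2), the labor demand is N(w) = (12/w)^(2).
At w = 4: N = 9. At w = 2: N = 36.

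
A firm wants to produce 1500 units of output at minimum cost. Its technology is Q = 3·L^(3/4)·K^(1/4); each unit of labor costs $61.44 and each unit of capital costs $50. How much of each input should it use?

Cost minimization requires the marginal rate of technical substitution to equal the input-price ratio: MP_L/MP_K = w/r.
Here MP_L/MP_K = (3/4)·(K/L)/(1/4) = 3·(K/L). Setting this equal to 61.44/50 = 1.2288 gives K = 0.4096L.
Substituting into Q = 1500: 3·L^(3/4)·(0.4096L)^(1/4) = 1500.
Solving, L = 625 and K = 256.

L* = 625, K* = 256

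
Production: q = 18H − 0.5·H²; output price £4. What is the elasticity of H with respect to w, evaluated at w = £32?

ε = -0.8

From P·MP_H = w with MP_H = 18 − H, labor demand is H(w) = 18 − w/4.
dH/dw = −1/(4) = -0.25.
At w = 32, H = 10, so ε = (dH/dw)·(w/H) = (-0.25)·(32/10) = -0.8.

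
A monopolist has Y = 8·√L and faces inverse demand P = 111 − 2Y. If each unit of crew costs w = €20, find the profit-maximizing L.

L* = 9

Marginal revenue from the inverse demand is MR = 111 − 4Y.
The marginal product is MP_L = 4·L^(-1/2).
A monopolist hires until marginal revenue product equals the wage: MR·MP_L = w.
At L, Y = 8·√L. Substituting and solving: (111 − 32·√L)·4·L^(-1/2) = 20 gives L = 9.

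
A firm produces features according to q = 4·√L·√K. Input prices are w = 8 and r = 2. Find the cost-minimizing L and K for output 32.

L* = 4, K* = 16

Cost minimization requires the marginal rate of technical substitution to equal the input-price ratio: MP_L/MP_K = w/r.
Here MP_L/MP_K = (1/2)·(K/L)/(1/2) = (K/L). Setting this equal to 8/2 = 4 gives K = 4L.
Substituting into q = 32: 4·L^(1/2)·(4L)^(1/2) = 32.
Solving, L = 4 and K = 16.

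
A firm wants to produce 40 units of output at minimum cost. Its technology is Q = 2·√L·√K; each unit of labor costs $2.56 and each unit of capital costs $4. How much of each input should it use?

L* = 25, K* = 16

Cost minimization requires the marginal rate of technical substitution to equal the input-price ratio: MP_L/MP_K = w/r.
Here MP_L/MP_K = (1/2)·(K/L)/(1/2) = (K/L). Setting this equal to 2.56/4 = 0.64 gives K = 0.64L.
Substituting into Q = 40: 2·L^(1/2)·(0.64L)^(1/2) = 40.
Solving, L = 25 and K = 16.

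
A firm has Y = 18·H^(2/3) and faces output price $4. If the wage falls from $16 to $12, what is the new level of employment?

From P·MP_H = w with MP_H = 12·H^(-1/3), the labor demand is H(w) = (48/w)^(3).
At w = 16: H = 27. At w = 12: H = 64.

H* = 64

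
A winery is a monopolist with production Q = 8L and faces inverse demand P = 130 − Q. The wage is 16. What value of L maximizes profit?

Marginal revenue from the inverse demand is MR = 130 − 2Q.
The marginal product is MP_L = 8.
A monopolist hires until marginal revenue product equals the wage: MR·MP_L = w.
(130 − 16L)·8 = 16, so L = 8.

L* = 8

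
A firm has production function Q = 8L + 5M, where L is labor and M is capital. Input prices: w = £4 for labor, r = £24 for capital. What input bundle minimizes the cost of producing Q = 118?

The inputs are perfect substitutes, so the firm uses whichever has the lower cost per unit of output.
Cost per unit of output via L is w/8 = 0.5; via M it is r/5 = 4.8. L is cheaper.
Producing Q = 118 with L alone: L = 14.75, M = 0.

L* = 14.75, M* = 0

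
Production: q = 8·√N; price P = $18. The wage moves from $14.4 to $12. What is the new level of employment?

N* = 36

From P·MP_N = w with MP_N = 4·N^(-1/2), the labor demand is N(w) = (72/w)^(2).
At w = 14.4: N = 25. At w = 12: N = 36.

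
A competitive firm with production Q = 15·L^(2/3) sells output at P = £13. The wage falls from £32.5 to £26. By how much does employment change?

ΔL = 61

From P·MP_L = w with MP_L = 10·L^(-1/3), the labor demand is L(w) = (130/w)^(3).
At w = 32.5: L = 64. At w = 26: L = 125.
ΔL = 125 − 64 = 61.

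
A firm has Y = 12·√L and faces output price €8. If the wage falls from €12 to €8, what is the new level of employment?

From P·MP_L = w with MP_L = 6·L^(-1/2), the labor demand is L(w) = (48/w)^(2).
At w = 12: L = 16. At w = 8: L = 36.

L* = 36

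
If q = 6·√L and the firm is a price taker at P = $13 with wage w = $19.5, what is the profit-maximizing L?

MP_L = (1/2)·6·L^(-1/2) = 3·L^(-1/2).
Profit maximization for a price taker requires P·MP_L = w: 13·3·L^(-1/2) = 19.5.
So L^(-1/2) = 0.5, which gives L = 4.

L* = 4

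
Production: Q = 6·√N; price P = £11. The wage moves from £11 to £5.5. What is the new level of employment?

N* = 36

From P·MP_N = w with MP_N = 3·N^(-1/2), the labor demand is N(w) = (33/w)^(2).
At w = 11: N = 9. At w = 5.5: N = 36.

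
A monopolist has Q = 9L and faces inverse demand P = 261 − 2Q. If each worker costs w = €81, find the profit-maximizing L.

L* = 7

Marginal revenue from the inverse demand is MR = 261 − 4Q.
The marginal product is MP_L = 9.
A monopolist hires until marginal revenue product equals the wage: MR·MP_L = w.
(261 − 36L)·9 = 81, so L = 7.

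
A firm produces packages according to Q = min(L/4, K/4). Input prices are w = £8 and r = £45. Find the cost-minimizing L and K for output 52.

With a fixed-proportions technology, the cost-minimizing bundle uses no slack in either input: L/4 = K/4 = Q.
So L = 4·52 = 208 and K = 4·52 = 208.

L* = 208, K* = 208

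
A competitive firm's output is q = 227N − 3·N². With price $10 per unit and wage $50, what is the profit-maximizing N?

The marginal product of N is MP_N = 227 − 6N.
A price-taking firm hires until the value of the marginal product equals the wage: P·MP_N = w, so 10·(227 − 6N) = 50.
Then 227 − 6N = 5, giving N = 37.

N* = 37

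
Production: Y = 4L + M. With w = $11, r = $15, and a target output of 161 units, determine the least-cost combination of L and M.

L* = 40.25, M* = 0

The inputs are perfect substitutes, so the firm uses whichever has the lower cost per unit of output.
Cost per unit of output via L is 2.75; via M it is 15. L is cheaper.
Producing Y = 161 with L alone: L = 40.25, M = 0.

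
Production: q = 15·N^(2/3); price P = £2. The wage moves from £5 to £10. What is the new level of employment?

N* = 8

From P·MP_N = w with MP_N = 10·N^(-1/3), the labor demand is N(w) = (20/w)^(3).
At w = 5: N = 64. At w = 10: N = 8.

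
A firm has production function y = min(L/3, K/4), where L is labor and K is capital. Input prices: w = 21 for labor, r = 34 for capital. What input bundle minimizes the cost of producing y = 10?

L* = 30, K* = 40

With a fixed-proportions technology, the cost-minimizing bundle uses no slack in either input: L/3 = K/4 = y.
So L = 3·10 = 30 and K = 4·10 = 40.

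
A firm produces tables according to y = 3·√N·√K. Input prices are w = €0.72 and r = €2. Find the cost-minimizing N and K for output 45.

N* = 25, K* = 9

Cost minimization requires the marginal rate of technical substitution to equal the input-price ratio: MP_N/MP_K = w/r.
Here MP_N/MP_K = (1/2)·(K/N)/(1/2) = (K/N). Setting this equal to 0.72/2 = 0.36 gives K = 0.36N.
Substituting into y = 45: 3·N^(1/2)·(0.36N)^(1/2) = 45.
Solving, N = 25 and K = 9.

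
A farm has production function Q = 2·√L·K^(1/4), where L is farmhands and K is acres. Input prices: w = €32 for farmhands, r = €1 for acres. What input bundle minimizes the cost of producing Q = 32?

L* = 16, K* = 256

Cost minimization requires the marginal rate of technical substitution to equal the input-price ratio: MP_L/MP_K = w/r.
Here MP_L/MP_K = (1/2)·(K/L)/(1/4) = 2·(K/L). Setting this equal to 32/1 = 32 gives K = 16L.
Substituting into Q = 32: 2·L^(1/2)·(16L)^(1/4) = 32.
Solving, L = 16 and K = 256.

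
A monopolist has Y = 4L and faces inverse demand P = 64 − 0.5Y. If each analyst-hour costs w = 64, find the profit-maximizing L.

L* = 12

Marginal revenue from the inverse demand is MR = 64 − Y.
The marginal product is MP_L = 4.
A monopolist hires until marginal revenue product equals the wage: MR·MP_L = w.
(64 − 4L)·4 = 64, so L = 12.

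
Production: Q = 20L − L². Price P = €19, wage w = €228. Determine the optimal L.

The marginal product of L is MP_L = 20 − 2L.
A price-taking firm hires until the value of the marginal product equals the wage: P·MP_L = w, so 19·(20 − 2L) = 228.
Then 20 − 2L = 12, giving L = 4.

L* = 4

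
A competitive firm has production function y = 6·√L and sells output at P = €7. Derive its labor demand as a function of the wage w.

L(w) = 441/w²

MP_L = (1/2)·6·L^(-1/2) = 3·L^(-1/2).
Setting P·MP_L = w: 21·L^(-1/2) = w.
Solving for L: L^(-1/2) = w/21, so L = (21/w)^(2).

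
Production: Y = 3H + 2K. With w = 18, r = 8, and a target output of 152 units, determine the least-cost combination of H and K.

The inputs are perfect substitutes, so the firm uses whichever has the lower cost per unit of output.
Cost per unit of output via H is w/3 = 6; via K it is r/2 = 4. K is cheaper.
Producing Y = 152 with K alone: H = 0, K = 76.

H* = 0, K* = 76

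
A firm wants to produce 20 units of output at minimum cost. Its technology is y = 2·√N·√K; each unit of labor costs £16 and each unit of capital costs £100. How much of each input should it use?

N* = 25, K* = 4

Cost minimization requires the marginal rate of technical substitution to equal the input-price ratio: MP_N/MP_K = w/r.
Here MP_N/MP_K = (1/2)·(K/N)/(1/2) = (K/N). Setting this equal to 16/100 = 0.16 gives K = 0.16N.
Substituting into y = 20: 2·N^(1/2)·(0.16N)^(1/2) = 20.
Solving, N = 25 and K = 4.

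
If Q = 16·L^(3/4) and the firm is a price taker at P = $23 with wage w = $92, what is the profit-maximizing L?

MP_L = (3/4)·16·L^(-1/4) = 12·L^(-1/4).
Profit maximization for a price taker requires P·MP_L = w: 23·12·L^(-1/4) = 92.
So L^(-1/4) = 1/3, which gives L = 81.

L* = 81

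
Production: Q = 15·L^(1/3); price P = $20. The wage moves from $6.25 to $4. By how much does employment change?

From P·MP_L = w with MP_L = 5·L^(-2/3), the labor demand is L(w) = (100/w)^(3/2).
At w = 6.25: L = 64. At w = 4: L = 125.
ΔL = 125 − 64 = 61.

ΔL = 61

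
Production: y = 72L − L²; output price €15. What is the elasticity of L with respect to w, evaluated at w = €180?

ε = -0.2

From P·MP_L = w with MP_L = 72 − 2L, labor demand is L(w) = (72 − w/15)/2.
dL/dw = −1/(30) = -1/30.
At w = 180, L = 30, so ε = (dL/dw)·(w/L) = (-1/30)·(180/30) = -0.2.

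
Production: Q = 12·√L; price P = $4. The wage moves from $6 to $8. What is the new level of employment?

L* = 9

From P·MP_L = w with MP_L = 6·L^(-1/2), the labor demand is L(w) = (24/w)^(2).
At w = 6: L = 16. At w = 8: L = 9.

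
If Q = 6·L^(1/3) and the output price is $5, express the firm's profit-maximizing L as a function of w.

MP_L = (1/3)·6·L^(-2/3) = 2·L^(-2/3).
Setting P·MP_L = w: 10·L^(-2/3) = w.
Solving for L: L^(-2/3) = w/10, so L = (10/w)^(3/2).

L(w) = (10/w)^(3/2)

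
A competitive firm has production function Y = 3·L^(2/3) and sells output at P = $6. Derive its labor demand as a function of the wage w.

MP_L = (2/3)·3·L^(-1/3) = 2·L^(-1/3).
Setting P·MP_L = w: 12·L^(-1/3) = w.
Solving for L: L^(-1/3) = w/12, so L = (12/w)^(3).

L(w) = 1728/w³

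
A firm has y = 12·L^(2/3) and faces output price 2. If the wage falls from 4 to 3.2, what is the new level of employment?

L* = 125

From P·MP_L = w with MP_L = 8·L^(-1/3), the labor demand is L(w) = (16/w)^(3).
At w = 4: L = 64. At w = 3.2: L = 125.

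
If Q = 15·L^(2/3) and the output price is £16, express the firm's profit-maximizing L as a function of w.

MP_L = (2/3)·15·L^(-1/3) = 10·L^(-1/3).
Setting P·MP_L = w: 160·L^(-1/3) = w.
Solving for L: L^(-1/3) = w/160, so L = (160/w)^(3).

L(w) = 4096000/w³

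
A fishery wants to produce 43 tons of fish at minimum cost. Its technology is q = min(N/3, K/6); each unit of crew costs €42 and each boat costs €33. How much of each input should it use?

N* = 129, K* = 258

With a fixed-proportions technology, the cost-minimizing bundle uses no slack in either input: N/3 = K/6 = q.
So N = 3·43 = 129 and K = 6·43 = 258.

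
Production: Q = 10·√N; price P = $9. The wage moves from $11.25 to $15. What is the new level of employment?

From P·MP_N = w with MP_N = 5·N^(-1/2), the labor demand is N(w) = (45/w)^(2).
At w = 11.25: N = 16. At w = 15: N = 9.

N* = 9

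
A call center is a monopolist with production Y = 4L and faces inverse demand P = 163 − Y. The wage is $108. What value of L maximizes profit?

L* = 17

Marginal revenue from the inverse demand is MR = 163 − 2Y.
The marginal product is MP_L = 4.
A monopolist hires until marginal revenue product equals the wage: MR·MP_L = w.
(163 − 8L)·4 = 108, so L = 17.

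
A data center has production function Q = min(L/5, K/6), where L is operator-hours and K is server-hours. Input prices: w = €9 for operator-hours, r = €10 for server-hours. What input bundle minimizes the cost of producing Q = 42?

With a fixed-proportions technology, the cost-minimizing bundle uses no slack in either input: L/5 = K/6 = Q.
So L = 5·42 = 210 and K = 6·42 = 252.

L* = 210, K* = 252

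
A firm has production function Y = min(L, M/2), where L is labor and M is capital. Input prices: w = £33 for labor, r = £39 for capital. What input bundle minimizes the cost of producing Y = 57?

With a fixed-proportions technology, the cost-minimizing bundle uses no slack in either input: L = M/2 = Y.
So L = 57 and M = 2·57 = 114.

L* = 57, M* = 114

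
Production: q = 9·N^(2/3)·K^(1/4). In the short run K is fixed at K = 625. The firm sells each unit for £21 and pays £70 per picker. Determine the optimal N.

With K = 625, MP_N = (2/3)·9·N^(-1/3)·625^(1/4) = 30·N^(-1/3).
Profit maximization for a price taker requires P·MP_N = w: 21·30·N^(-1/3) = 70.
So N^(-1/3) = 1/9, which gives N = 729.

N* = 729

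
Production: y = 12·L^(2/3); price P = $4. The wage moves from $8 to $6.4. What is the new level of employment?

L* = 125

From P·MP_L = w with MP_L = 8·L^(-1/3), the labor demand is L(w) = (32/w)^(3).
At w = 8: L = 64. At w = 6.4: L = 125.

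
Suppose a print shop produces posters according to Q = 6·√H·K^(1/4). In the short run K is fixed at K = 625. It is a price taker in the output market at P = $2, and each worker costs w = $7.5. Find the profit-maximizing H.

H* = 16

With K = 625, MP_H = (1/2)·6·H^(-1/2)·625^(1/4) = 15·H^(-1/2).
Profit maximization for a price taker requires P·MP_H = w: 2·15·H^(-1/2) = 7.5.
So H^(-1/2) = 0.25, which gives H = 16.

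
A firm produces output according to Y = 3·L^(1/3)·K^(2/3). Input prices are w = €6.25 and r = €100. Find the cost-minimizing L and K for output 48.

Cost minimization requires the marginal rate of technical substitution to equal the input-price ratio: MP_L/MP_K = w/r.
Here MP_L/MP_K = (1/3)·(K/L)/(2/3) = 0.5·(K/L). Setting this equal to 6.25/100 = 0.0625 gives K = 0.125L.
Substituting into Y = 48: 3·L^(1/3)·(0.125L)^(2/3) = 48.
Solving, L = 64 and K = 8.

L* = 64, K* = 8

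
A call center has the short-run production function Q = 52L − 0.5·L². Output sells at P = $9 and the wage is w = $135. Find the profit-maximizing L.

L* = 37

The marginal product of L is MP_L = 52 − L.
A price-taking firm hires until the value of the marginal product equals the wage: P·MP_L = w, so 9·(52 − L) = 135.
Then 52 − L = 15, giving L = 37.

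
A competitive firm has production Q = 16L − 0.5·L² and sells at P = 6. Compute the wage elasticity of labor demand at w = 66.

From P·MP_L = w with MP_L = 16 − L, labor demand is L(w) = 16 − w/6.
dL/dw = −1/(6) = -1/6.
At w = 66, L = 5, so ε = (dL/dw)·(w/L) = (-1/6)·(66/5) = -2.2.

ε = -2.2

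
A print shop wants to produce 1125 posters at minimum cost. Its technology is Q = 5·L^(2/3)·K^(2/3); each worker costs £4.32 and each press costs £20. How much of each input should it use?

Cost minimization requires the marginal rate of technical substitution to equal the input-price ratio: MP_L/MP_K = w/r.
Here MP_L/MP_K = (2/3)·(K/L)/(2/3) = (K/L). Setting this equal to 4.32/20 = 0.216 gives K = 0.216L.
Substituting into Q = 1125: 5·L^(2/3)·(0.216L)^(2/3) = 1125.
Solving, L = 125 and K = 27.

L* = 125, K* = 27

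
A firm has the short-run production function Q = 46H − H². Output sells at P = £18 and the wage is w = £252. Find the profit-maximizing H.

H* = 16

The marginal product of H is MP_H = 46 − 2H.
A price-taking firm hires until the value of the marginal product equals the wage: P·MP_H = w, so 18·(46 − 2H) = 252.
Then 46 − 2H = 14, giving H = 16.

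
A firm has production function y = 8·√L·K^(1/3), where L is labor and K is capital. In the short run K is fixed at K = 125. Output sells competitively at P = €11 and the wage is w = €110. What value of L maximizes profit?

L* = 4

With K = 125, MP_L = (1/2)·8·L^(-1/2)·125^(1/3) = 20·L^(-1/2).
Profit maximization for a price taker requires P·MP_L = w: 11·20·L^(-1/2) = 110.
So L^(-1/2) = 0.5, which gives L = 4.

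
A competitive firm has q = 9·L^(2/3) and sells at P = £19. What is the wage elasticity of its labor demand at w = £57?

ε = -3

MP_L = (2/3)·9·L^(-1/3), so P·MP_L = w gives 114·L^(-1/3) = w.
Solving, L(w) = (114/w)^(3). This is a constant-elasticity form: L ∝ w^(−3), so ε = −3.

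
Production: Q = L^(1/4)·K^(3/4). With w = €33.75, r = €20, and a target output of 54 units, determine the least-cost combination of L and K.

Cost minimization requires the marginal rate of technical substitution to equal the input-price ratio: MP_L/MP_K = w/r.
Here MP_L/MP_K = (1/4)·(K/L)/(3/4) = (1/3)·(K/L). Setting this equal to 33.75/20 = 1.6875 gives K = 5.0625L.
Substituting into Q = 54: L^(1/4)·(5.0625L)^(3/4) = 54.
Solving, L = 16 and K = 81.

L* = 16, K* = 81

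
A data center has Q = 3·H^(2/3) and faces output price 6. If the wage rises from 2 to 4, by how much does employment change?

From P·MP_H = w with MP_H = 2·H^(-1/3), the labor demand is H(w) = (12/w)^(3).
At w = 2: H = 216. At w = 4: H = 27.
ΔH = 27 − 216 = -189.

ΔH = -189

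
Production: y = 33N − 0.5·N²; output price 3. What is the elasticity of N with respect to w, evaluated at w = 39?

ε = -0.65

From P·MP_N = w with MP_N = 33 − N, labor demand is N(w) = 33 − w/3.
dN/dw = −1/(3) = -1/3.
At w = 39, N = 20, so ε = (dN/dw)·(w/N) = (-1/3)·(39/20) = -0.65.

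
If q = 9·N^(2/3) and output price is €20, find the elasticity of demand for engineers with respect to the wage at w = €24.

MP_N = (2/3)·9·N^(-1/3), so P·MP_N = w gives 120·N^(-1/3) = w.
Solving, N(w) = (120/w)^(3). This is a constant-elasticity form: N ∝ w^(−3), so ε = −3.

ε = -3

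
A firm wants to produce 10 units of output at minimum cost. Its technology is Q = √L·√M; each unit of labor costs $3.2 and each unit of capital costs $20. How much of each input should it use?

L* = 25, M* = 4

Cost minimization requires the marginal rate of technical substitution to equal the input-price ratio: MP_L/MP_M = w/r.
Here MP_L/MP_M = (1/2)·(M/L)/(1/2) = (M/L). Setting this equal to 3.2/20 = 0.16 gives M = 0.16L.
Substituting into Q = 10: L^(1/2)·(0.16L)^(1/2) = 10.
Solving, L = 25 and M = 4.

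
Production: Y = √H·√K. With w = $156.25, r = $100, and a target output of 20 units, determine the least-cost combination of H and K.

Cost minimization requires the marginal rate of technical substitution to equal the input-price ratio: MP_H/MP_K = w/r.
Here MP_H/MP_K = (1/2)·(K/H)/(1/2) = (K/H). Setting this equal to 156.25/100 = 1.5625 gives K = 1.5625H.
Substituting into Y = 20: H^(1/2)·(1.5625H)^(1/2) = 20.
Solving, H = 16 and K = 25.

H* = 16, K* = 25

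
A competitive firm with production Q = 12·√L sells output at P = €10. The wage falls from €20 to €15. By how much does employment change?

From P·MP_L = w with MP_L = 6·L^(-1/2), the labor demand is L(w) = (60/w)^(2).
At w = 20: L = 9. At w = 15: L = 16.
ΔL = 16 − 9 = 7.

ΔL = 7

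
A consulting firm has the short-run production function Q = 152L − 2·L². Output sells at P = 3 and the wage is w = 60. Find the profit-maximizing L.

The marginal product of L is MP_L = 152 − 4L.
A price-taking firm hires until the value of the marginal product equals the wage: P·MP_L = w, so 3·(152 − 4L) = 60.
Then 152 − 4L = 20, giving L = 33.

L* = 33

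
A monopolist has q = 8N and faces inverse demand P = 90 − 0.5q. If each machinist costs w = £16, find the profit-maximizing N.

Marginal revenue from the inverse demand is MR = 90 − q.
The marginal product is MP_N = 8.
A monopolist hires until marginal revenue product equals the wage: MR·MP_N = w.
(90 − 8N)·8 = 16, so N = 11.

N* = 11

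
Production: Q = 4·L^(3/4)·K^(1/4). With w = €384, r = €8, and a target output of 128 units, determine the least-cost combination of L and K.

L* = 16, K* = 256

Cost minimization requires the marginal rate of technical substitution to equal the input-price ratio: MP_L/MP_K = w/r.
Here MP_L/MP_K = (3/4)·(K/L)/(1/4) = 3·(K/L). Setting this equal to 384/8 = 48 gives K = 16L.
Substituting into Q = 128: 4·L^(3/4)·(16L)^(1/4) = 128.
Solving, L = 16 and K = 256.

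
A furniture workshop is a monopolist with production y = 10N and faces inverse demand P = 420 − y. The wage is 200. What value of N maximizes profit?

N* = 20

Marginal revenue from the inverse demand is MR = 420 − 2y.
The marginal product is MP_N = 10.
A monopolist hires until marginal revenue product equals the wage: MR·MP_N = w.
(420 − 20N)·10 = 200, so N = 20.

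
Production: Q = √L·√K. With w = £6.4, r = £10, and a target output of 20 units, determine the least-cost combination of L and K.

L* = 25, K* = 16

Cost minimization requires the marginal rate of technical substitution to equal the input-price ratio: MP_L/MP_K = w/r.
Here MP_L/MP_K = (1/2)·(K/L)/(1/2) = (K/L). Setting this equal to 6.4/10 = 0.64 gives K = 0.64L.
Substituting into Q = 20: L^(1/2)·(0.64L)^(1/2) = 20.
Solving, L = 25 and K = 16.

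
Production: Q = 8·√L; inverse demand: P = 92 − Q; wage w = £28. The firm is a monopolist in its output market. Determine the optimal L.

Marginal revenue from the inverse demand is MR = 92 − 2Q.
The marginal product is MP_L = 4·L^(-1/2).
A monopolist hires until marginal revenue product equals the wage: MR·MP_L = w.
At L, Q = 8·√L. Substituting and solving: (92 − 16·√L)·4·L^(-1/2) = 28 gives L = 16.

L* = 16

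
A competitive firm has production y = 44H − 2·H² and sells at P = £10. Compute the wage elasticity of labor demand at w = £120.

ε = -0.375

From P·MP_H = w with MP_H = 44 − 4H, labor demand is H(w) = (44 − w/10)/4.
dH/dw = −1/(40) = -0.025.
At w = 120, H = 8, so ε = (dH/dw)·(w/H) = (-0.025)·(120/8) = -0.375.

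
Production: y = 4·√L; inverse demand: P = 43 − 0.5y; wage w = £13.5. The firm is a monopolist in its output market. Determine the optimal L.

Marginal revenue from the inverse demand is MR = 43 − y.
The marginal product is MP_L = 2·L^(-1/2).
A monopolist hires until marginal revenue product equals the wage: MR·MP_L = w.
At L, y = 4·√L. Substituting and solving: (43 − 4·√L)·2·L^(-1/2) = 13.5 gives L = 16.

L* = 16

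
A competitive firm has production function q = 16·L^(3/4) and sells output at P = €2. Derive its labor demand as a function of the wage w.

L(w) = 331776/w^(4)

MP_L = (3/4)·16·L^(-1/4) = 12·L^(-1/4).
Setting P·MP_L = w: 24·L^(-1/4) = w.
Solving for L: L^(-1/4) = w/24, so L = (24/w)^(4).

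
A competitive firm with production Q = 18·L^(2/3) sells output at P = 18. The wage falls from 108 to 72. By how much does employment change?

From P·MP_L = w with MP_L = 12·L^(-1/3), the labor demand is L(w) = (216/w)^(3).
At w = 108: L = 8. At w = 72: L = 27.
ΔL = 27 − 8 = 19.

ΔL = 19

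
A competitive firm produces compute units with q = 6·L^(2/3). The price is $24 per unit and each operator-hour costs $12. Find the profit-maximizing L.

MP_L = (2/3)·6·L^(-1/3) = 4·L^(-1/3).
Profit maximization for a price taker requires P·MP_L = w: 24·4·L^(-1/3) = 12.
So L^(-1/3) = 0.125, which gives L = 512.

L* = 512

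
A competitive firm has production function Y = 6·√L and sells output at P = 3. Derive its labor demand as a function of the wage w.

L(w) = 81/w²

MP_L = (1/2)·6·L^(-1/2) = 3·L^(-1/2).
Setting P·MP_L = w: 9·L^(-1/2) = w.
Solving for L: L^(-1/2) = w/9, so L = (9/w)^(2).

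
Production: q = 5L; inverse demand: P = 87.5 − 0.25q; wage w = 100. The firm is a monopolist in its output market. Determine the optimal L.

Marginal revenue from the inverse demand is MR = 87.5 − 0.5q.
The marginal product is MP_L = 5.
A monopolist hires until marginal revenue product equals the wage: MR·MP_L = w.
(87.5 − 2.5L)·5 = 100, so L = 27.

L* = 27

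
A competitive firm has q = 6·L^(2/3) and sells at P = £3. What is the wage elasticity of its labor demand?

MP_L = (2/3)·6·L^(-1/3), so P·MP_L = w gives 12·L^(-1/3) = w.
Solving, L(w) = (12/w)^(3). This is a constant-elasticity form: L ∝ w^(−3), so ε = −3.

ε = -3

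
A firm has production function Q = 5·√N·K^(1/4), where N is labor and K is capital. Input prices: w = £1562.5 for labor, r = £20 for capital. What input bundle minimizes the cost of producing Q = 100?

N* = 16, K* = 625

Cost minimization requires the marginal rate of technical substitution to equal the input-price ratio: MP_N/MP_K = w/r.
Here MP_N/MP_K = (1/2)·(K/N)/(1/4) = 2·(K/N). Setting this equal to 1562.5/20 = 78.125 gives K = 39.0625N.
Substituting into Q = 100: 5·N^(1/2)·(39.0625N)^(1/4) = 100.
Solving, N = 16 and K = 625.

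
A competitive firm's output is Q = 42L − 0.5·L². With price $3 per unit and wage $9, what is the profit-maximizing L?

The marginal product of L is MP_L = 42 − L.
A price-taking firm hires until the value of the marginal product equals the wage: P·MP_L = w, so 3·(42 − L) = 9.
Then 42 − L = 3, giving L = 39.

L* = 39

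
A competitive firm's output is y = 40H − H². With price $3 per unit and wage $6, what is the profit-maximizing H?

The marginal product of H is MP_H = 40 − 2H.
A price-taking firm hires until the value of the marginal product equals the wage: P·MP_H = w, so 3·(40 − 2H) = 6.
Then 40 − 2H = 2, giving H = 19.

H* = 19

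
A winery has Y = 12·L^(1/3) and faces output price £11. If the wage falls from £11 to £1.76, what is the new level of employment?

L* = 125

From P·MP_L = w with MP_L = 4·L^(-2/3), the labor demand is L(w) = (44/w)^(3/2).
At w = 11: L = 8. At w = 1.76: L = 125.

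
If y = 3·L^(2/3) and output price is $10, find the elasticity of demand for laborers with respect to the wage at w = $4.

MP_L = (2/3)·3·L^(-1/3), so P·MP_L = w gives 20·L^(-1/3) = w.
Solving, L(w) = (20/w)^(3). This is a constant-elasticity form: L ∝ w^(−3), so ε = −3.

ε = -3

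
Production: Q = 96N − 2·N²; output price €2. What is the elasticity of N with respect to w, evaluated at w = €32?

From P·MP_N = w with MP_N = 96 − 4N, labor demand is N(w) = (96 − w/2)/4.
dN/dw = −1/(8) = -0.125.
At w = 32, N = 20, so ε = (dN/dw)·(w/N) = (-0.125)·(32/20) = -0.2.

ε = -0.2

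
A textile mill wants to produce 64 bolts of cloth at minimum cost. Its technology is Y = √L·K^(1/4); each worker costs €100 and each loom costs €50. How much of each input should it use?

Cost minimization requires the marginal rate of technical substitution to equal the input-price ratio: MP_L/MP_K = w/r.
Here MP_L/MP_K = (1/2)·(K/L)/(1/4) = 2·(K/L). Setting this equal to 100/50 = 2 gives K = L.
Substituting into Y = 64: L^(1/2)·(L)^(1/4) = 64.
Solving, L = 256 and K = 256.

L* = 256, K* = 256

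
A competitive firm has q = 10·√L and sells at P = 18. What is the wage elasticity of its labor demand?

MP_L = (1/2)·10·L^(-1/2), so P·MP_L = w gives 90·L^(-1/2) = w.
Solving, L(w) = (90/w)^(2). This is a constant-elasticity form: L ∝ w^(−2), so ε = −2.

ε = -2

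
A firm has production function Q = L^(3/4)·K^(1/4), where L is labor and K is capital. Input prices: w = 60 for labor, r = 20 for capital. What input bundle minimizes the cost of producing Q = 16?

Cost minimization requires the marginal rate of technical substitution to equal the input-price ratio: MP_L/MP_K = w/r.
Here MP_L/MP_K = (3/4)·(K/L)/(1/4) = 3·(K/L). Setting this equal to 60/20 = 3 gives K = L.
Substituting into Q = 16: L^(3/4)·(L)^(1/4) = 16.
Solving, L = 16 and K = 16.

L* = 16, K* = 16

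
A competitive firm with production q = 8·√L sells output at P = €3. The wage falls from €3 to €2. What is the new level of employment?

L* = 36

From P·MP_L = w with MP_L = 4·L^(-1/2), the labor demand is L(w) = (12/w)^(2).
At w = 3: L = 16. At w = 2: L = 36.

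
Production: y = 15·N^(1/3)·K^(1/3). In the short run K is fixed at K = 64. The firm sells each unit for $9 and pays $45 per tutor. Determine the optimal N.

With K = 64, MP_N = (1/3)·15·N^(-2/3)·64^(1/3) = 20·N^(-2/3).
Profit maximization for a price taker requires P·MP_N = w: 9·20·N^(-2/3) = 45.
So N^(-2/3) = 0.25, which gives N = 8.

N* = 8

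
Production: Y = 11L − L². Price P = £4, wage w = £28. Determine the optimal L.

The marginal product of L is MP_L = 11 − 2L.
A price-taking firm hires until the value of the marginal product equals the wage: P·MP_L = w, so 4·(11 − 2L) = 28.
Then 11 − 2L = 7, giving L = 2.

L* = 2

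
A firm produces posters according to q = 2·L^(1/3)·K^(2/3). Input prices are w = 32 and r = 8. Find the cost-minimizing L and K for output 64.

Cost minimization requires the marginal rate of technical substitution to equal the input-price ratio: MP_L/MP_K = w/r.
Here MP_L/MP_K = (1/3)·(K/L)/(2/3) = 0.5·(K/L). Setting this equal to 32/8 = 4 gives K = 8L.
Substituting into q = 64: 2·L^(1/3)·(8L)^(2/3) = 64.
Solving, L = 8 and K = 64.

L* = 8, K* = 64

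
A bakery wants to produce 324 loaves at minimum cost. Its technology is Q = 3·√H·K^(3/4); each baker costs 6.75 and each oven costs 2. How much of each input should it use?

Cost minimization requires the marginal rate of technical substitution to equal the input-price ratio: MP_H/MP_K = w/r.
Here MP_H/MP_K = (1/2)·(K/H)/(3/4) = (2/3)·(K/H). Setting this equal to 6.75/2 = 3.375 gives K = 5.0625H.
Substituting into Q = 324: 3·H^(1/2)·(5.0625H)^(3/4) = 324.
Solving, H = 16 and K = 81.

H* = 16, K* = 81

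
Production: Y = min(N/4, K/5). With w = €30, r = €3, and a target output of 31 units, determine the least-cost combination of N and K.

With a fixed-proportions technology, the cost-minimizing bundle uses no slack in either input: N/4 = K/5 = Y.
So N = 4·31 = 124 and K = 5·31 = 155.

N* = 124, K* = 155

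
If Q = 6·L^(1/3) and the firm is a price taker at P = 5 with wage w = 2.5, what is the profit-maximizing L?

MP_L = (1/3)·6·L^(-2/3) = 2·L^(-2/3).
Profit maximization for a price taker requires P·MP_L = w: 5·2·L^(-2/3) = 2.5.
So L^(-2/3) = 0.25, which gives L = 8.

L* = 8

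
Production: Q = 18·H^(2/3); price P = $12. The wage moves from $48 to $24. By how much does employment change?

ΔH = 189

From P·MP_H = w with MP_H = 12·H^(-1/3), the labor demand is H(w) = (144/w)^(3).
At w = 48: H = 27. At w = 24: H = 216.
ΔH = 216 − 27 = 189.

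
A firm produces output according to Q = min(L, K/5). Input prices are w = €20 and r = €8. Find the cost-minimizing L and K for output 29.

L* = 29, K* = 145

With a fixed-proportions technology, the cost-minimizing bundle uses no slack in either input: L = K/5 = Q.
So L = 29 and K = 5·29 = 145.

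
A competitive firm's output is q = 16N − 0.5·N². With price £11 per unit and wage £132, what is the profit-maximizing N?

N* = 4

The marginal product of N is MP_N = 16 − N.
A price-taking firm hires until the value of the marginal product equals the wage: P·MP_N = w, so 11·(16 − N) = 132.
Then 16 − N = 12, giving N = 4.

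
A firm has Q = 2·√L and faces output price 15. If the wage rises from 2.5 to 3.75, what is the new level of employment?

From P·MP_L = w with MP_L = L^(-1/2), the labor demand is L(w) = (15/w)^(2).
At w = 2.5: L = 36. At w = 3.75: L = 16.

L* = 16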